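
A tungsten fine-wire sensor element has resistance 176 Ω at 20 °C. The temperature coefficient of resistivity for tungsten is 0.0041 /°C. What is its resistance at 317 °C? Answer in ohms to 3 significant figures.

ΔT = 317 − 20 = 297 °C
R = R₀(1 + αΔT) = 176 × (1 + 0.0041×297) = 176 × 2.218 = 390 Ω

390 Ω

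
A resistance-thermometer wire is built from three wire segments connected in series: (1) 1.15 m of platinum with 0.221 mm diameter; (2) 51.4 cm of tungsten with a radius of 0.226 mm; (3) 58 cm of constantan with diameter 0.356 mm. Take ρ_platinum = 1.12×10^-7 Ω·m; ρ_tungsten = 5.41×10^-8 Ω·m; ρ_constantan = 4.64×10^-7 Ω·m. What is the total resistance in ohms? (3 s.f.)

Seg 1: A = π(d/2)² = π(1.1050e-04 m)² = 3.836e-08 m²
R_1 = (1.12×10^-7)(1.15)/(3.836e-08) = 3.358 Ω
Seg 2: A = πr² = π(2.2600e-04 m)² = 1.605e-07 m²
R_2 = (5.41×10^-8)(0.514)/(1.605e-07) = 0.1733 Ω
Seg 3: A = π(d/2)² = π(1.7800e-04 m)² = 9.954e-08 m²
R_3 = (4.64×10^-7)(0.58)/(9.954e-08) = 2.704 Ω
R_total = R_1 + R_2 + R_3 = 6.23 Ω

6.23 Ω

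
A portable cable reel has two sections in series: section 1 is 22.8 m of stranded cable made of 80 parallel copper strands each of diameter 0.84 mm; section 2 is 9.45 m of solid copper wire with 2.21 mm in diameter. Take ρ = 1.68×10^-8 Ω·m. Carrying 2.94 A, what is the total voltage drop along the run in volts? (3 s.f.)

Section 1: A_strand = π(4.2000e-04)² = 5.542e-07 m²; R₁ = ρL/(N·A_s) = (1.68×10^-8)(22.8)/(80×5.542e-07) = 0.00864 Ω
Section 2: A = π(d/2)² = π(1.1050e-03 m)² = 3.836e-06 m²
R₂ = (1.68×10^-8)(9.45)/(3.836e-06) = 0.04139 Ω
R = R₁ + R₂ = 0.05003 Ω
V = IR = 2.94 × 0.05003 = 0.147 V

0.147 V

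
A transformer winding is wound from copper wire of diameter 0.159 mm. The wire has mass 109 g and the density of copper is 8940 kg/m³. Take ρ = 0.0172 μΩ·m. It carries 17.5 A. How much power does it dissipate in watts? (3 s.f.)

1.63×10^5 W

ρ = 0.0172 μΩ·m = 1.72×10^-8 Ω·m
A = π(d/2)² = π(7.9500e-05 m)² = 1.9856e-08 m²
L = m/(density·A) = 0.109/(8940×1.9856e-08) = 614.1 m
R = ρL/A = (1.72×10^-8)(614.1)/(1.9856e-08) = 531.9 Ω
P = I²R = (17.5)² × 531.9 = 1.63×10^5 W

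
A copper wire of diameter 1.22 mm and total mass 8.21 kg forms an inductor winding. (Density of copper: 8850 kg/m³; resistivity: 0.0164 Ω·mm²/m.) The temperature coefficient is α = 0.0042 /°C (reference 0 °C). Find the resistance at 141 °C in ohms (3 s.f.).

17.7 Ω

ρ = 0.0164 Ω·mm²/m = 1.64×10^-8 Ω·m
A = π(d/2)² = π(6.1000e-04 m)² = 1.1690e-06 m²
L = m/(density·A) = 8.21/(8850×1.1690e-06) = 793.6 m
R = ρL/A = (1.64×10^-8)(793.6)/(1.1690e-06) = 11.13 Ω
R(141 °C) = 11.13 × (1 + 0.0042×141) = 17.7 Ω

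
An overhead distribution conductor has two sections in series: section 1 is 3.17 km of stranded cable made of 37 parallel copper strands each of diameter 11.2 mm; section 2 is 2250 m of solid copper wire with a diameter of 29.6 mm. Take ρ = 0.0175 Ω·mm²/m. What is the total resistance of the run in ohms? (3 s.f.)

ρ = 0.0175 Ω·mm²/m = 1.75×10^-8 Ω·m
Section 1: A_strand = π(5.6000e-03)² = 9.852e-05 m²; R₁ = ρL/(N·A_s) = (1.75×10^-8)(3170)/(37×9.852e-05) = 0.01522 Ω
Section 2: A = π(d/2)² = π(1.4800e-02 m)² = 6.881e-04 m²
R₂ = (1.75×10^-8)(2250)/(6.881e-04) = 0.05722 Ω
R = R₁ + R₂ = 0.0724 Ω

0.0724 Ω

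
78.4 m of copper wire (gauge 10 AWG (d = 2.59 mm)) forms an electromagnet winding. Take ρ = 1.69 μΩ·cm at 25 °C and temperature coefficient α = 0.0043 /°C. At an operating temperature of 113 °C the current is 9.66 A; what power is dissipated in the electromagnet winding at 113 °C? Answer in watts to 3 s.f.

32.3 W

ρ = 1.69 μΩ·cm = 1.69×10^-8 Ω·m
A = π(2.59/2 mm)² = π(1.2950e-03 m)² = 5.269e-06 m²
R₍25₎ = ρL/A = (1.69×10^-8)(78.4)/(5.269e-06) = 0.2515 Ω
R₍113₎ = R₍25₎(1 + αΔT) = 0.2515 × (1 + 0.0043×88) = 0.3466 Ω
P = I²R = (9.66)² × 0.3466 = 32.3 W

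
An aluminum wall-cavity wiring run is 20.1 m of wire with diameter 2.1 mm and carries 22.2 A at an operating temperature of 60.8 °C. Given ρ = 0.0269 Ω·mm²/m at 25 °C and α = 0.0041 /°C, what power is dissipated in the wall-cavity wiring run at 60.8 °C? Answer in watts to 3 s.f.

88.2 W

ρ = 0.0269 Ω·mm²/m = 2.69×10^-8 Ω·m
A = π(d/2)² = π(1.0500e-03 m)² = 3.464e-06 m²
R₍25₎ = ρL/A = (2.69×10^-8)(20.1)/(3.464e-06) = 0.1561 Ω
R₍60.8₎ = R₍25₎(1 + αΔT) = 0.1561 × (1 + 0.0041×35.8) = 0.179 Ω
P = I²R = (22.2)² × 0.179 = 88.2 W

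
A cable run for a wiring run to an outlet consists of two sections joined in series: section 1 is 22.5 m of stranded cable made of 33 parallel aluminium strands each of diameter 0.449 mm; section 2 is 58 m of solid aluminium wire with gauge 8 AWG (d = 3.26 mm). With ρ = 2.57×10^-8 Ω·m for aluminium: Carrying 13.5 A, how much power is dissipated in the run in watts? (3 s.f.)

52.7 W

Section 1: A_strand = π(2.2450e-04)² = 1.583e-07 m²; R₁ = ρL/(N·A_s) = (2.57×10^-8)(22.5)/(33×1.583e-07) = 0.1107 Ω
Section 2: A = π(3.26/2 mm)² = π(1.6300e-03 m)² = 8.347e-06 m²
R₂ = (2.57×10^-8)(58)/(8.347e-06) = 0.1786 Ω
R = R₁ + R₂ = 0.2892 Ω
P = I²R = (13.5)² × 0.2892 = 52.7 W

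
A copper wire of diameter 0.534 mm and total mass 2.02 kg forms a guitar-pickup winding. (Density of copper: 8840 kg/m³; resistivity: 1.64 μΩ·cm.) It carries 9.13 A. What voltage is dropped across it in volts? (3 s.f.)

ρ = 1.64 μΩ·cm = 1.64×10^-8 Ω·m
A = π(d/2)² = π(2.6700e-04 m)² = 2.2396e-07 m²
L = m/(density·A) = 2.02/(8840×2.2396e-07) = 1020 m
R = ρL/A = (1.64×10^-8)(1020)/(2.2396e-07) = 74.71 Ω
V = IR = 9.13 × 74.71 = 682 V

682 V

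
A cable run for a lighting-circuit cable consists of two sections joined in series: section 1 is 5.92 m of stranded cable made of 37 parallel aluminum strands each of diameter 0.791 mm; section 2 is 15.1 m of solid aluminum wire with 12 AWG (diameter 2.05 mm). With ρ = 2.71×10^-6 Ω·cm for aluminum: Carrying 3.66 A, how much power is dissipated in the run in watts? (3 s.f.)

1.78 W

ρ = 2.71×10^-6 Ω·cm = 2.71×10^-8 Ω·m
Section 1: A_strand = π(3.9550e-04)² = 4.914e-07 m²; R₁ = ρL/(N·A_s) = (2.71×10^-8)(5.92)/(37×4.914e-07) = 0.008824 Ω
Section 2: A = π(2.05/2 mm)² = π(1.0250e-03 m)² = 3.301e-06 m²
R₂ = (2.71×10^-8)(15.1)/(3.301e-06) = 0.124 Ω
R = R₁ + R₂ = 0.1328 Ω
P = I²R = (3.66)² × 0.1328 = 1.78 W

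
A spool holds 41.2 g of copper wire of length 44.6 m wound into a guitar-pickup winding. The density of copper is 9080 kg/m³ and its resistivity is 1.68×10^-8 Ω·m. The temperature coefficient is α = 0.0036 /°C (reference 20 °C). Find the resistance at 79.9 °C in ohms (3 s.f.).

A = m/(density·L) = 0.0412/(9080×44.6) = 1.0174e-07 m²
R = ρL/A = (1.68×10^-8)(44.6)/(1.0174e-07) = 7.365 Ω
R(79.9 °C) = 7.365 × (1 + 0.0036×59.9) = 8.95 Ω

8.95 Ω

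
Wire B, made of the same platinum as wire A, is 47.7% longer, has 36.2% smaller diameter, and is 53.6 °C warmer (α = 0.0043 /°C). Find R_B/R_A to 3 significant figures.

R ∝ ρL/d² with ρ ∝ (1+αΔT), so R_B/R_A = (1 + 47.7/100) × (1 − 36.2/100)⁻² × (1 + 0.0043×53.6)
= 1.477 × 2.457 × 1.23 = 4.46

4.46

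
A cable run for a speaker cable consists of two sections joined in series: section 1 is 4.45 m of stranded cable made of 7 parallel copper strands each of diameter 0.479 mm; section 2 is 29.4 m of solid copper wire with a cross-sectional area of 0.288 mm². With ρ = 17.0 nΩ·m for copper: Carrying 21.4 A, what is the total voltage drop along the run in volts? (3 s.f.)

ρ = 17.0 nΩ·m = 1.70×10^-8 Ω·m
Section 1: A_strand = π(2.3950e-04)² = 1.802e-07 m²; R₁ = ρL/(N·A_s) = (1.70×10^-8)(4.45)/(7×1.802e-07) = 0.05997 Ω
Section 2: A = 0.288 mm² = 2.880e-07 m²
R₂ = (1.70×10^-8)(29.4)/(2.880e-07) = 1.735 Ω
R = R₁ + R₂ = 1.795 Ω
V = IR = 21.4 × 1.795 = 38.4 V

38.4 V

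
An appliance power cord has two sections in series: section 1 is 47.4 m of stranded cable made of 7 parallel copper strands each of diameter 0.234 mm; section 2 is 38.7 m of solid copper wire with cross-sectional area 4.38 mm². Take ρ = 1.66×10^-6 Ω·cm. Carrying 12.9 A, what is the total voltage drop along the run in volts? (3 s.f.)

ρ = 1.66×10^-6 Ω·cm = 1.66×10^-8 Ω·m
Section 1: A_strand = π(1.1700e-04)² = 4.301e-08 m²; R₁ = ρL/(N·A_s) = (1.66×10^-8)(47.4)/(7×4.301e-08) = 2.614 Ω
Section 2: A = 4.38 mm² = 4.380e-06 m²
R₂ = (1.66×10^-8)(38.7)/(4.380e-06) = 0.1467 Ω
R = R₁ + R₂ = 2.76 Ω
V = IR = 12.9 × 2.76 = 35.6 V

35.6 V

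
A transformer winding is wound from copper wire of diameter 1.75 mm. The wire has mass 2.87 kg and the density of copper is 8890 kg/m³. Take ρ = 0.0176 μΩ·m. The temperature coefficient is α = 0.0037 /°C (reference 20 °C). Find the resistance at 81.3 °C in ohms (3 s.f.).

1.20 Ω

ρ = 0.0176 μΩ·m = 1.76×10^-8 Ω·m
A = π(d/2)² = π(8.7500e-04 m)² = 2.4053e-06 m²
L = m/(density·A) = 2.87/(8890×2.4053e-06) = 134.2 m
R = ρL/A = (1.76×10^-8)(134.2)/(2.4053e-06) = 0.9821 Ω
R(81.3 °C) = 0.9821 × (1 + 0.0037×61.3) = 1.20 Ω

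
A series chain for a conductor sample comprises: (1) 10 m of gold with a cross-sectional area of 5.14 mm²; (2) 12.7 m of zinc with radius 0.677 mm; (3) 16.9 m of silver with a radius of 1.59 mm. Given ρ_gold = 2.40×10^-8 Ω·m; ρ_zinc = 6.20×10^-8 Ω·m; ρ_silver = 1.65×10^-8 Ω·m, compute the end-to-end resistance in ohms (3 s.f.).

Seg 1: A = 5.14 mm² = 5.140e-06 m²
R_1 = (2.40×10^-8)(10)/(5.140e-06) = 0.04669 Ω
Seg 2: A = πr² = π(6.7700e-04 m)² = 1.440e-06 m²
R_2 = (6.20×10^-8)(12.7)/(1.440e-06) = 0.5468 Ω
Seg 3: A = πr² = π(1.5900e-03 m)² = 7.942e-06 m²
R_3 = (1.65×10^-8)(16.9)/(7.942e-06) = 0.03511 Ω
R_total = R_1 + R_2 + R_3 = 0.629 Ω

0.629 Ω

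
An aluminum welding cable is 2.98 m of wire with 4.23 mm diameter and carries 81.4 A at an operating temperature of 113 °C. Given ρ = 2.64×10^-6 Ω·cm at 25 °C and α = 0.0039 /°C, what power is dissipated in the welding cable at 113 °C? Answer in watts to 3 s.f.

ρ = 2.64×10^-6 Ω·cm = 2.64×10^-8 Ω·m
A = π(d/2)² = π(2.1150e-03 m)² = 1.405e-05 m²
R₍25₎ = ρL/A = (2.64×10^-8)(2.98)/(1.405e-05) = 0.005598 Ω
R₍113₎ = R₍25₎(1 + αΔT) = 0.005598 × (1 + 0.0039×88) = 0.00752 Ω
P = I²R = (81.4)² × 0.00752 = 49.8 W

49.8 W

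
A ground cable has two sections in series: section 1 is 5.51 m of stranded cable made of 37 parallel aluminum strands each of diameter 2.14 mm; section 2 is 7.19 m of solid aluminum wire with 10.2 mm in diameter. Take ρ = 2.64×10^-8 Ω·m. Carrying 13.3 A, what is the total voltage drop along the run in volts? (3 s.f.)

Section 1: A_strand = π(1.0700e-03)² = 3.597e-06 m²; R₁ = ρL/(N·A_s) = (2.64×10^-8)(5.51)/(37×3.597e-06) = 0.001093 Ω
Section 2: A = π(d/2)² = π(5.1000e-03 m)² = 8.171e-05 m²
R₂ = (2.64×10^-8)(7.19)/(8.171e-05) = 0.002323 Ω
R = R₁ + R₂ = 0.003416 Ω
V = IR = 13.3 × 0.003416 = 0.0454 V

0.0454 V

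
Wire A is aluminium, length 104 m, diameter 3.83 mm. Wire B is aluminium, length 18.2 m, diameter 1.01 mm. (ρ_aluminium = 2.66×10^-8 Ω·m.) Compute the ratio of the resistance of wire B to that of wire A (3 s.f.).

2.52

R ∝ ρL/d², so R_B/R_A = (L_B/L_A) × (d_A/d_B)²
= (18.2/104) × (3.83/1.01)² = 2.52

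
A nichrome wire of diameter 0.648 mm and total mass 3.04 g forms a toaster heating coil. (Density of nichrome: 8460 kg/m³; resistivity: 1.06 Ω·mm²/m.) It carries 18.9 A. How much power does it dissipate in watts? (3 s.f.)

1250 W

ρ = 1.06 Ω·mm²/m = 1.06×10^-6 Ω·m
A = π(d/2)² = π(3.2400e-04 m)² = 3.2979e-07 m²
L = m/(density·A) = 0.00304/(8460×3.2979e-07) = 1.09 m
R = ρL/A = (1.06×10^-6)(1.09)/(3.2979e-07) = 3.502 Ω
P = I²R = (18.9)² × 3.502 = 1250 W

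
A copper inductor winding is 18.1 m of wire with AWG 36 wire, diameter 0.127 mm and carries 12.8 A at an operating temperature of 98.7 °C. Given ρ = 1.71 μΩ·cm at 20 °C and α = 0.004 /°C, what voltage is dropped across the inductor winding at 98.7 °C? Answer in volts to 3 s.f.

ρ = 1.71 μΩ·cm = 1.71×10^-8 Ω·m
A = π(0.127/2 mm)² = π(6.3500e-05 m)² = 1.267e-08 m²
R₍20₎ = ρL/A = (1.71×10^-8)(18.1)/(1.267e-08) = 24.43 Ω
R₍98.7₎ = R₍20₎(1 + αΔT) = 24.43 × (1 + 0.004×78.7) = 32.12 Ω
V = IR = 12.8 × 32.12 = 411 V

411 V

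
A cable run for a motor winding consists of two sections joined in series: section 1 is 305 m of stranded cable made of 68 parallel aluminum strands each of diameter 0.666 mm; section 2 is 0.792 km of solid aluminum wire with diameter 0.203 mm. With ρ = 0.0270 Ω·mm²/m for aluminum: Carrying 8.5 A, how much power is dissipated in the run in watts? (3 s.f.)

ρ = 0.0270 Ω·mm²/m = 2.70×10^-8 Ω·m
Section 1: A_strand = π(3.3300e-04)² = 3.484e-07 m²; R₁ = ρL/(N·A_s) = (2.70×10^-8)(305)/(68×3.484e-07) = 0.3476 Ω
Section 2: A = π(d/2)² = π(1.0150e-04 m)² = 3.237e-08 m²
R₂ = (2.70×10^-8)(792)/(3.237e-08) = 660.7 Ω
R = R₁ + R₂ = 661.1 Ω
P = I²R = (8.5)² × 661.1 = 47800 W

47800 W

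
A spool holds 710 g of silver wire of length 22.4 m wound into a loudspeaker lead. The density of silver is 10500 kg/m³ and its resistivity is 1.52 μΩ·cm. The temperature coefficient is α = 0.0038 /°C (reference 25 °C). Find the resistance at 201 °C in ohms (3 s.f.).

ρ = 1.52 μΩ·cm = 1.52×10^-8 Ω·m
A = m/(density·L) = 0.71/(10500×22.4) = 3.0187e-06 m²
R = ρL/A = (1.52×10^-8)(22.4)/(3.0187e-06) = 0.1128 Ω
R(201 °C) = 0.1128 × (1 + 0.0038×176) = 0.188 Ω

0.188 Ω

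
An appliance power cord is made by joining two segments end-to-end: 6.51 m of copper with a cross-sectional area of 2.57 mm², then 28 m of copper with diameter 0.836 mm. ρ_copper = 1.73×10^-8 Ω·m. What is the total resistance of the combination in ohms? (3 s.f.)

Segment 1: A = 2.57 mm² = 2.570e-06 m²
R₁ = ρL/A = (1.73×10^-8)(6.51)/(2.570e-06) = 0.04382 Ω
Segment 2: A = π(d/2)² = π(4.1800e-04 m)² = 5.489e-07 m²
R₂ = (1.73×10^-8)(28)/(5.489e-07) = 0.8825 Ω
R = R₁ + R₂ = 0.926 Ω

0.926 Ω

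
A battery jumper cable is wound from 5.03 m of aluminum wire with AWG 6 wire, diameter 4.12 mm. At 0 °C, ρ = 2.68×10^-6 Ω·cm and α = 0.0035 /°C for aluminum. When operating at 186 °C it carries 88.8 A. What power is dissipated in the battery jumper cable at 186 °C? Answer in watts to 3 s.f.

ρ = 2.68×10^-6 Ω·cm = 2.68×10^-8 Ω·m
A = π(4.12/2 mm)² = π(2.0600e-03 m)² = 1.333e-05 m²
R₍0₎ = ρL/A = (2.68×10^-8)(5.03)/(1.333e-05) = 0.01011 Ω
R₍186₎ = R₍0₎(1 + αΔT) = 0.01011 × (1 + 0.0035×186) = 0.01669 Ω
P = I²R = (88.8)² × 0.01669 = 132 W

132 W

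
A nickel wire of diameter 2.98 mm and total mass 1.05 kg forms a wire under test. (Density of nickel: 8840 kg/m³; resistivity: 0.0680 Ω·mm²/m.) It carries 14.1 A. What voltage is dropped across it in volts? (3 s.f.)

2.34 V

ρ = 0.0680 Ω·mm²/m = 6.80×10^-8 Ω·m
A = π(d/2)² = π(1.4900e-03 m)² = 6.9746e-06 m²
L = m/(density·A) = 1.05/(8840×6.9746e-06) = 17.03 m
R = ρL/A = (6.80×10^-8)(17.03)/(6.9746e-06) = 0.166 Ω
V = IR = 14.1 × 0.166 = 2.34 V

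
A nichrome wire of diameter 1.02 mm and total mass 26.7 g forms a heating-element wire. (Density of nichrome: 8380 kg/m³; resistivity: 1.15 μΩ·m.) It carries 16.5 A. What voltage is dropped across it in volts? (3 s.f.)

ρ = 1.15 μΩ·m = 1.15×10^-6 Ω·m
A = π(d/2)² = π(5.1000e-04 m)² = 8.1713e-07 m²
L = m/(density·A) = 0.0267/(8380×8.1713e-07) = 3.899 m
R = ρL/A = (1.15×10^-6)(3.899)/(8.1713e-07) = 5.488 Ω
V = IR = 16.5 × 5.488 = 90.5 V

90.5 V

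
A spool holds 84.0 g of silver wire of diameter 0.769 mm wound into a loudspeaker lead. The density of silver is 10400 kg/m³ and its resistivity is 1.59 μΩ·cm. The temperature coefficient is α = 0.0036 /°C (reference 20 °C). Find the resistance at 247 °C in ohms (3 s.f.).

ρ = 1.59 μΩ·cm = 1.59×10^-8 Ω·m
A = π(d/2)² = π(3.8450e-04 m)² = 4.6445e-07 m²
L = m/(density·A) = 0.084/(10400×4.6445e-07) = 17.39 m
R = ρL/A = (1.59×10^-8)(17.39)/(4.6445e-07) = 0.5953 Ω
R(247 °C) = 0.5953 × (1 + 0.0036×227) = 1.08 Ω

1.08 Ω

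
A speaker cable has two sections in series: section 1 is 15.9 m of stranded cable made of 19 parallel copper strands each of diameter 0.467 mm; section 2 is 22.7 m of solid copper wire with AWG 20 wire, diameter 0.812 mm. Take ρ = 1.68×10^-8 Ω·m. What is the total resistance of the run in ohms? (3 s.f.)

0.819 Ω

Section 1: A_strand = π(2.3350e-04)² = 1.713e-07 m²; R₁ = ρL/(N·A_s) = (1.68×10^-8)(15.9)/(19×1.713e-07) = 0.08208 Ω
Section 2: A = π(0.812/2 mm)² = π(4.0600e-04 m)² = 5.178e-07 m²
R₂ = (1.68×10^-8)(22.7)/(5.178e-07) = 0.7364 Ω
R = R₁ + R₂ = 0.819 Ω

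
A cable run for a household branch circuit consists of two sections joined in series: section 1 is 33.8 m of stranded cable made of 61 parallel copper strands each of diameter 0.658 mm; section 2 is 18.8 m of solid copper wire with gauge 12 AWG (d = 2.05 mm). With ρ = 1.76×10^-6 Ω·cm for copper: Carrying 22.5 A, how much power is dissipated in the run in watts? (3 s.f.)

65.3 W

ρ = 1.76×10^-6 Ω·cm = 1.76×10^-8 Ω·m
Section 1: A_strand = π(3.2900e-04)² = 3.400e-07 m²; R₁ = ρL/(N·A_s) = (1.76×10^-8)(33.8)/(61×3.400e-07) = 0.02868 Ω
Section 2: A = π(2.05/2 mm)² = π(1.0250e-03 m)² = 3.301e-06 m²
R₂ = (1.76×10^-8)(18.8)/(3.301e-06) = 0.1002 Ω
R = R₁ + R₂ = 0.1289 Ω
P = I²R = (22.5)² × 0.1289 = 65.3 W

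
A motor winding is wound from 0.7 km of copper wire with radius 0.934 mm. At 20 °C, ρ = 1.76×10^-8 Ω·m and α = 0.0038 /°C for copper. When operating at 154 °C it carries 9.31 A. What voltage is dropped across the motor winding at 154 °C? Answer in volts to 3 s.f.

A = πr² = π(9.3400e-04 m)² = 2.741e-06 m²
R₍20₎ = ρL/A = (1.76×10^-8)(700)/(2.741e-06) = 4.495 Ω
R₍154₎ = R₍20₎(1 + αΔT) = 4.495 × (1 + 0.0038×134) = 6.784 Ω
V = IR = 9.31 × 6.784 = 63.2 V

63.2 V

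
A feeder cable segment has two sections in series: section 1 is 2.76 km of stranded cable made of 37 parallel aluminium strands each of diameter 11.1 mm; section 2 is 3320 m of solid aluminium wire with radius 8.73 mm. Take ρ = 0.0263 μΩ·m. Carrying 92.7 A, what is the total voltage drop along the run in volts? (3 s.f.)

ρ = 0.0263 μΩ·m = 2.63×10^-8 Ω·m
Section 1: A_strand = π(5.5500e-03)² = 9.677e-05 m²; R₁ = ρL/(N·A_s) = (2.63×10^-8)(2760)/(37×9.677e-05) = 0.02027 Ω
Section 2: A = πr² = π(8.7300e-03 m)² = 2.394e-04 m²
R₂ = (2.63×10^-8)(3320)/(2.394e-04) = 0.3647 Ω
R = R₁ + R₂ = 0.385 Ω
V = IR = 92.7 × 0.385 = 35.7 V

35.7 V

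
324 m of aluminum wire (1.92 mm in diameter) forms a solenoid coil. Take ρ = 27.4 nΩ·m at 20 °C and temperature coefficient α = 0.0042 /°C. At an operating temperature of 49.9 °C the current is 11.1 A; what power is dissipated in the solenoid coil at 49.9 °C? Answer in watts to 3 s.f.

425 W

ρ = 27.4 nΩ·m = 2.74×10^-8 Ω·m
A = π(d/2)² = π(9.6000e-04 m)² = 2.895e-06 m²
R₍20₎ = ρL/A = (2.74×10^-8)(324)/(2.895e-06) = 3.066 Ω
R₍49.9₎ = R₍20₎(1 + αΔT) = 3.066 × (1 + 0.0042×29.9) = 3.451 Ω
P = I²R = (11.1)² × 3.451 = 425 W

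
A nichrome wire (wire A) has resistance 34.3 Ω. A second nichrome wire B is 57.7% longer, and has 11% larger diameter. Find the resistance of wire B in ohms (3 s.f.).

43.9 Ω

R ∝ L/d², so R_B/R_A = (1 + 57.7/100) × (1 + 11/100)⁻²
= 1.577 × 0.8116 = 1.28
R_B = 1.28 × 34.3 = 43.9 Ω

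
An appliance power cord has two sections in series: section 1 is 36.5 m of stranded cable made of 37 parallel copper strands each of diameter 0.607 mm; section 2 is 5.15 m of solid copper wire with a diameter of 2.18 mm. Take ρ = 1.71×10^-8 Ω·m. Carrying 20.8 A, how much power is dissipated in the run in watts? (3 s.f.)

35.4 W

Section 1: A_strand = π(3.0350e-04)² = 2.894e-07 m²; R₁ = ρL/(N·A_s) = (1.71×10^-8)(36.5)/(37×2.894e-07) = 0.05829 Ω
Section 2: A = π(d/2)² = π(1.0900e-03 m)² = 3.733e-06 m²
R₂ = (1.71×10^-8)(5.15)/(3.733e-06) = 0.02359 Ω
R = R₁ + R₂ = 0.08189 Ω
P = I²R = (20.8)² × 0.08189 = 35.4 W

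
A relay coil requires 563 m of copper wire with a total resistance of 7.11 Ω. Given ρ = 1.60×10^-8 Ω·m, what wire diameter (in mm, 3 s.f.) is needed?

A = ρL/R = (1.60×10^-8)(563)/(7.11) = 1.267e-06 m²
d = 2√(A/π) = 1.270e-03 m = 1.27 mm

1.27 mm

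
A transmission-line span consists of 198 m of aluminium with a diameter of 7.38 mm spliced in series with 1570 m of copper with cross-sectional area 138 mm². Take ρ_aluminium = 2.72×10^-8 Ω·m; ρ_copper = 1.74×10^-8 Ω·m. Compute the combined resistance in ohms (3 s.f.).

Segment 1: A = π(d/2)² = π(3.6900e-03 m)² = 4.278e-05 m²
R₁ = ρL/A = (2.72×10^-8)(198)/(4.278e-05) = 0.1259 Ω
Segment 2: A = 138 mm² = 1.380e-04 m²
R₂ = (1.74×10^-8)(1570)/(1.380e-04) = 0.198 Ω
R = R₁ + R₂ = 0.324 Ω

0.324 Ω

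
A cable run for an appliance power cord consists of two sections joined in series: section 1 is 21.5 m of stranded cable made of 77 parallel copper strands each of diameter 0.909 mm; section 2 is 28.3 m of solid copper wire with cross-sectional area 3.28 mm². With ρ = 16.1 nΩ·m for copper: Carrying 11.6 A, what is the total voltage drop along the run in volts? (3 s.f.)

ρ = 16.1 nΩ·m = 1.61×10^-8 Ω·m
Section 1: A_strand = π(4.5450e-04)² = 6.490e-07 m²; R₁ = ρL/(N·A_s) = (1.61×10^-8)(21.5)/(77×6.490e-07) = 0.006927 Ω
Section 2: A = 3.28 mm² = 3.280e-06 m²
R₂ = (1.61×10^-8)(28.3)/(3.280e-06) = 0.1389 Ω
R = R₁ + R₂ = 0.1458 Ω
V = IR = 11.6 × 0.1458 = 1.69 V

1.69 V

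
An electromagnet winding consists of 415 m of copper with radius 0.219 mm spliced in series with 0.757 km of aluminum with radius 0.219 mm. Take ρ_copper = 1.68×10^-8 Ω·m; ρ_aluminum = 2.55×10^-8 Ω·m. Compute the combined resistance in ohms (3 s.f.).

174 Ω

Segment 1: A = πr² = π(2.1900e-04 m)² = 1.507e-07 m²
R₁ = ρL/A = (1.68×10^-8)(415)/(1.507e-07) = 46.27 Ω
R₂ = (2.55×10^-8)(757)/(1.507e-07) = 128.1 Ω
R = R₁ + R₂ = 174 Ω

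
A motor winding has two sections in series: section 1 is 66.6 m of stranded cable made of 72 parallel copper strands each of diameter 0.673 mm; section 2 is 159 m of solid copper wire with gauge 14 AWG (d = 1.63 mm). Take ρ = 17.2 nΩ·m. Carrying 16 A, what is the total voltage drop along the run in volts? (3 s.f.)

ρ = 17.2 nΩ·m = 1.72×10^-8 Ω·m
Section 1: A_strand = π(3.3650e-04)² = 3.557e-07 m²; R₁ = ρL/(N·A_s) = (1.72×10^-8)(66.6)/(72×3.557e-07) = 0.04472 Ω
Section 2: A = π(1.63/2 mm)² = π(8.1500e-04 m)² = 2.087e-06 m²
R₂ = (1.72×10^-8)(159)/(2.087e-06) = 1.311 Ω
R = R₁ + R₂ = 1.355 Ω
V = IR = 16 × 1.355 = 21.7 V

21.7 V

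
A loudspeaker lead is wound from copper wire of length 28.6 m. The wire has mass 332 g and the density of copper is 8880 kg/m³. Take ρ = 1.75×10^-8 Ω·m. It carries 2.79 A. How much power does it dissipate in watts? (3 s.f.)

A = m/(density·L) = 0.332/(8880×28.6) = 1.3073e-06 m²
R = ρL/A = (1.75×10^-8)(28.6)/(1.3073e-06) = 0.3829 Ω
P = I²R = (2.79)² × 0.3829 = 2.98 W

2.98 W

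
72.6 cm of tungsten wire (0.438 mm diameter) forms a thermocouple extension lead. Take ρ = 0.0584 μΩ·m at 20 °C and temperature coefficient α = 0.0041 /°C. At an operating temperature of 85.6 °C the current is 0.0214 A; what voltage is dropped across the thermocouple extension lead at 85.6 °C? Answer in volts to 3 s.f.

0.00764 V

ρ = 0.0584 μΩ·m = 5.84×10^-8 Ω·m
A = π(d/2)² = π(2.1900e-04 m)² = 1.507e-07 m²
R₍20₎ = ρL/A = (5.84×10^-8)(0.726)/(1.507e-07) = 0.2814 Ω
R₍85.6₎ = R₍20₎(1 + αΔT) = 0.2814 × (1 + 0.0041×65.6) = 0.3571 Ω
V = IR = 0.0214 × 0.3571 = 0.00764 V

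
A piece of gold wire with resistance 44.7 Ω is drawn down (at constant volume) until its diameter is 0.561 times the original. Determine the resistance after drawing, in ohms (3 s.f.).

451 Ω

Volume constant ⇒ L' = L/r² with r = 0.561. R' = ρL'/A' = ρ(L/r²)/(πr²d₀²/4) = R/r⁴.
R' = 10.1 × 44.7 = 451 Ω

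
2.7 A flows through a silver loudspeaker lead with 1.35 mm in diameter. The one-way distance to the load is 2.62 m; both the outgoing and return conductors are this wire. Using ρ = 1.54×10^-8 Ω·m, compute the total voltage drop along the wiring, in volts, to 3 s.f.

A = π(d/2)² = π(6.7500e-04 m)² = 1.431e-06 m²
Total conductor length (both ways) L = 2 × 2.62 = 5.24 m
R = ρL/A = (1.54×10^-8)(5.24)/(1.431e-06) = 0.05638 Ω
V = IR = 2.7 × 0.05638 = 0.152 V

0.152 V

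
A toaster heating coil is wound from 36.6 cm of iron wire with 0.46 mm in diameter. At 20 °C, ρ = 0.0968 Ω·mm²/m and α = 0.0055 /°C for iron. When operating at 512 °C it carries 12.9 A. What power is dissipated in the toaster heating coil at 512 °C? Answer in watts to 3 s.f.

131 W

ρ = 0.0968 Ω·mm²/m = 9.68×10^-8 Ω·m
A = π(d/2)² = π(2.3000e-04 m)² = 1.662e-07 m²
R₍20₎ = ρL/A = (9.68×10^-8)(0.366)/(1.662e-07) = 0.2132 Ω
R₍512₎ = R₍20₎(1 + αΔT) = 0.2132 × (1 + 0.0055×492) = 0.7901 Ω
P = I²R = (12.9)² × 0.7901 = 131 W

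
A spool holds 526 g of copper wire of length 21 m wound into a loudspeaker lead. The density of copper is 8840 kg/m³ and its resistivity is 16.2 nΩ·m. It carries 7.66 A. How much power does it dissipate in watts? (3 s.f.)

ρ = 16.2 nΩ·m = 1.62×10^-8 Ω·m
A = m/(density·L) = 0.526/(8840×21) = 2.8334e-06 m²
R = ρL/A = (1.62×10^-8)(21)/(2.8334e-06) = 0.1201 Ω
P = I²R = (7.66)² × 0.1201 = 7.04 W

7.04 W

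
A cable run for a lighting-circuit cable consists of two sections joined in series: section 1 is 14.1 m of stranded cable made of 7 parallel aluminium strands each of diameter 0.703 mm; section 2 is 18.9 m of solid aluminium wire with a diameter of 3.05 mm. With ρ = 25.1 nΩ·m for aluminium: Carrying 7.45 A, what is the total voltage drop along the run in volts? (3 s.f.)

ρ = 25.1 nΩ·m = 2.51×10^-8 Ω·m
Section 1: A_strand = π(3.5150e-04)² = 3.882e-07 m²; R₁ = ρL/(N·A_s) = (2.51×10^-8)(14.1)/(7×3.882e-07) = 0.1303 Ω
Section 2: A = π(d/2)² = π(1.5250e-03 m)² = 7.306e-06 m²
R₂ = (2.51×10^-8)(18.9)/(7.306e-06) = 0.06493 Ω
R = R₁ + R₂ = 0.1952 Ω
V = IR = 7.45 × 0.1952 = 1.45 V

1.45 V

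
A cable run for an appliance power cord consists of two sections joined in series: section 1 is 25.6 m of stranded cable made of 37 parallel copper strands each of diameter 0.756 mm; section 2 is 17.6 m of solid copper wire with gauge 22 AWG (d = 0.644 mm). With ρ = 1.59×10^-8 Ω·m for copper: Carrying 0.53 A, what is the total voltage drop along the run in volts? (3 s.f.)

Section 1: A_strand = π(3.7800e-04)² = 4.489e-07 m²; R₁ = ρL/(N·A_s) = (1.59×10^-8)(25.6)/(37×4.489e-07) = 0.02451 Ω
Section 2: A = π(0.644/2 mm)² = π(3.2200e-04 m)² = 3.257e-07 m²
R₂ = (1.59×10^-8)(17.6)/(3.257e-07) = 0.8591 Ω
R = R₁ + R₂ = 0.8836 Ω
V = IR = 0.53 × 0.8836 = 0.468 V

0.468 V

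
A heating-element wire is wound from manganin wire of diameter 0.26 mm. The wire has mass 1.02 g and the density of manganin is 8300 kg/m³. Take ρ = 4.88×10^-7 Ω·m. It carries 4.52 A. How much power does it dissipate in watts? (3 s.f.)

435 W

A = π(d/2)² = π(1.3000e-04 m)² = 5.3093e-08 m²
L = m/(density·A) = 0.00102/(8300×5.3093e-08) = 2.315 m
R = ρL/A = (4.88×10^-7)(2.315)/(5.3093e-08) = 21.27 Ω
P = I²R = (4.52)² × 21.27 = 435 W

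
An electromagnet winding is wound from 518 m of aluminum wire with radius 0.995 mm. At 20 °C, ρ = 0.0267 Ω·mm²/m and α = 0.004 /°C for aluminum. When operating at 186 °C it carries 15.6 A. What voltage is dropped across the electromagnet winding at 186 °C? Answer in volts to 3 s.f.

115 V

ρ = 0.0267 Ω·mm²/m = 2.67×10^-8 Ω·m
A = πr² = π(9.9500e-04 m)² = 3.110e-06 m²
R₍20₎ = ρL/A = (2.67×10^-8)(518)/(3.110e-06) = 4.447 Ω
R₍186₎ = R₍20₎(1 + αΔT) = 4.447 × (1 + 0.004×166) = 7.399 Ω
V = IR = 15.6 × 7.399 = 115 V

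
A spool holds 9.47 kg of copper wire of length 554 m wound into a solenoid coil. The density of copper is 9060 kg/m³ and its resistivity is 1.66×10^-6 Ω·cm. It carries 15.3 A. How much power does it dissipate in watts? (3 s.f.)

ρ = 1.66×10^-6 Ω·cm = 1.66×10^-8 Ω·m
A = m/(density·L) = 9.47/(9060×554) = 1.8867e-06 m²
R = ρL/A = (1.66×10^-8)(554)/(1.8867e-06) = 4.874 Ω
P = I²R = (15.3)² × 4.874 = 1140 W

1140 W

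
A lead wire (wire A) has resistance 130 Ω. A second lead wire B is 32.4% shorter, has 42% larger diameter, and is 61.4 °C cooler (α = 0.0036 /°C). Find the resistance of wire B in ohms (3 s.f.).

R ∝ ρL/d² with ρ ∝ (1+αΔT), so R_B/R_A = (1 − 32.4/100) × (1 + 42/100)⁻² × (1 − 0.0036×61.4)
= 0.676 × 0.4959 × 0.779 = 0.2611
R_B = 0.2611 × 130 = 33.9 Ω

33.9 Ω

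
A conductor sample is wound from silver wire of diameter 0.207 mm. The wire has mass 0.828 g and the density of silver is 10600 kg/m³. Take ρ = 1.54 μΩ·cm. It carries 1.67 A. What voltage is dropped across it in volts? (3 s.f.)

ρ = 1.54 μΩ·cm = 1.54×10^-8 Ω·m
A = π(d/2)² = π(1.0350e-04 m)² = 3.3654e-08 m²
L = m/(density·A) = 8.280×10^-4/(10600×3.3654e-08) = 2.321 m
R = ρL/A = (1.54×10^-8)(2.321)/(3.3654e-08) = 1.062 Ω
V = IR = 1.67 × 1.062 = 1.77 V

1.77 V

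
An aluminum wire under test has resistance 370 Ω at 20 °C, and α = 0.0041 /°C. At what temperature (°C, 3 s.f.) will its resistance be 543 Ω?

R = R₀(1 + α(T − T₀)) ⇒ T = T₀ + (R/R₀ − 1)/α
T = 20 + (543/370 − 1)/0.0041 = 20 + (0.4676)/0.0041 = 134 °C

134 °C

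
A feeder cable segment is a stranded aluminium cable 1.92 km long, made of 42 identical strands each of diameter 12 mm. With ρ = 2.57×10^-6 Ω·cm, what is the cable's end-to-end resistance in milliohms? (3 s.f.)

ρ = 2.57×10^-6 Ω·cm = 2.57×10^-8 Ω·m
A_strand = π(6.0000e-03 m)² = 1.131e-04 m²
R_strand = ρL/A = (2.57×10^-8)(1920)/(1.131e-04) = 0.4363 Ω
R_total = R_strand/N = 0.4363/42 = 10.4 mΩ

10.4 mΩ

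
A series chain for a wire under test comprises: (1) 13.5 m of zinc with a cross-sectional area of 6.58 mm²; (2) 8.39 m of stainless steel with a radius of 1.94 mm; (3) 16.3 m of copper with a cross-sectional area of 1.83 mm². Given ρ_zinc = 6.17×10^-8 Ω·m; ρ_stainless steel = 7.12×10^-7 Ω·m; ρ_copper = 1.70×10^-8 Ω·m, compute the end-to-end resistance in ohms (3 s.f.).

Seg 1: A = 6.58 mm² = 6.580e-06 m²
R_1 = (6.17×10^-8)(13.5)/(6.580e-06) = 0.1266 Ω
Seg 2: A = πr² = π(1.9400e-03 m)² = 1.182e-05 m²
R_2 = (7.12×10^-7)(8.39)/(1.182e-05) = 0.5052 Ω
Seg 3: A = 1.83 mm² = 1.830e-06 m²
R_3 = (1.70×10^-8)(16.3)/(1.830e-06) = 0.1514 Ω
R_total = R_1 + R_2 + R_3 = 0.783 Ω

0.783 Ω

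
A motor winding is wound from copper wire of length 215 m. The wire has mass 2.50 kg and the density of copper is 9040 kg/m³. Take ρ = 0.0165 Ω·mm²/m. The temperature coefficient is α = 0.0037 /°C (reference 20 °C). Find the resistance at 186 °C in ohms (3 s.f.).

4.45 Ω

ρ = 0.0165 Ω·mm²/m = 1.65×10^-8 Ω·m
A = m/(density·L) = 2.5/(9040×215) = 1.2863e-06 m²
R = ρL/A = (1.65×10^-8)(215)/(1.2863e-06) = 2.758 Ω
R(186 °C) = 2.758 × (1 + 0.0037×166) = 4.45 Ω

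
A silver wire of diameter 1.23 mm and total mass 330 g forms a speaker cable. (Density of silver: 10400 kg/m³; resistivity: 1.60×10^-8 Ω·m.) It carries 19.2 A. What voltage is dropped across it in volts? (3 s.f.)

6.90 V

A = π(d/2)² = π(6.1500e-04 m)² = 1.1882e-06 m²
L = m/(density·A) = 0.33/(10400×1.1882e-06) = 26.7 m
R = ρL/A = (1.60×10^-8)(26.7)/(1.1882e-06) = 0.3596 Ω
V = IR = 19.2 × 0.3596 = 6.90 V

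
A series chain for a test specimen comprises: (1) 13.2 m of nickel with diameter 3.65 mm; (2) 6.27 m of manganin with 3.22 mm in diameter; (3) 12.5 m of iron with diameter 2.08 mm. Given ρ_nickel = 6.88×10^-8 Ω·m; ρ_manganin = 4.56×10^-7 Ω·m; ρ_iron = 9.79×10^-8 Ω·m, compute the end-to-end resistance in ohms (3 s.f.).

0.798 Ω

Seg 1: A = π(d/2)² = π(1.8250e-03 m)² = 1.046e-05 m²
R_1 = (6.88×10^-8)(13.2)/(1.046e-05) = 0.08679 Ω
Seg 2: A = π(d/2)² = π(1.6100e-03 m)² = 8.143e-06 m²
R_2 = (4.56×10^-7)(6.27)/(8.143e-06) = 0.3511 Ω
Seg 3: A = π(d/2)² = π(1.0400e-03 m)² = 3.398e-06 m²
R_3 = (9.79×10^-8)(12.5)/(3.398e-06) = 0.3601 Ω
R_total = R_1 + R_2 + R_3 = 0.798 Ω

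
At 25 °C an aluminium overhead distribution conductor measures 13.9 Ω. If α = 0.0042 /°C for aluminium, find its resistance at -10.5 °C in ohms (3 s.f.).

11.8 Ω

ΔT = -10.5 − 25 = -35.5 °C
R = R₀(1 + αΔT) = 13.9 × (1 + 0.0042×-35.5) = 13.9 × 0.8509 = 11.8 Ω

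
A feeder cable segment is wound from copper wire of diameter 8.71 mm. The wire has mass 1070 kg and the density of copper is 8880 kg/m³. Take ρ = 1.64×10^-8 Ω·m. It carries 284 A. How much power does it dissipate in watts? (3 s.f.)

A = π(d/2)² = π(4.3550e-03 m)² = 5.9584e-05 m²
L = m/(density·A) = 1070/(8880×5.9584e-05) = 2022 m
R = ρL/A = (1.64×10^-8)(2022)/(5.9584e-05) = 0.5566 Ω
P = I²R = (284)² × 0.5566 = 44900 W

44900 W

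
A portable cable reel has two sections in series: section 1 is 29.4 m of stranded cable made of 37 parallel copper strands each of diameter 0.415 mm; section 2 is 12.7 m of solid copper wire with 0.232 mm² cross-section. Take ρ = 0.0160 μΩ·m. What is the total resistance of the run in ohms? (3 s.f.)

ρ = 0.0160 μΩ·m = 1.60×10^-8 Ω·m
Section 1: A_strand = π(2.0750e-04)² = 1.353e-07 m²; R₁ = ρL/(N·A_s) = (1.60×10^-8)(29.4)/(37×1.353e-07) = 0.09399 Ω
Section 2: A = 0.232 mm² = 2.320e-07 m²
R₂ = (1.60×10^-8)(12.7)/(2.320e-07) = 0.8759 Ω
R = R₁ + R₂ = 0.970 Ω

0.970 Ω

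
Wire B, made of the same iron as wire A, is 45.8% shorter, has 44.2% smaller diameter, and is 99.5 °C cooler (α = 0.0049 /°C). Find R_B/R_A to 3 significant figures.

R ∝ ρL/d² with ρ ∝ (1+αΔT), so R_B/R_A = (1 − 45.8/100) × (1 − 44.2/100)⁻² × (1 − 0.0049×99.5)
= 0.542 × 3.212 × 0.5124 = 0.892

0.892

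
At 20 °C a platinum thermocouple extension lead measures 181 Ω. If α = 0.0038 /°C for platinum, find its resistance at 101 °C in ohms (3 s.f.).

237 Ω

ΔT = 101 − 20 = 81 °C
R = R₀(1 + αΔT) = 181 × (1 + 0.0038×81) = 181 × 1.308 = 237 Ω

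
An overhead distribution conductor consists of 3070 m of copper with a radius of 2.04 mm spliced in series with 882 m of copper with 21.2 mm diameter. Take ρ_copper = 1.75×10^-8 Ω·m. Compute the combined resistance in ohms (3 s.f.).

4.15 Ω

Segment 1: A = πr² = π(2.0400e-03 m)² = 1.307e-05 m²
R₁ = ρL/A = (1.75×10^-8)(3070)/(1.307e-05) = 4.109 Ω
Segment 2: A = π(d/2)² = π(1.0600e-02 m)² = 3.530e-04 m²
R₂ = (1.75×10^-8)(882)/(3.530e-04) = 0.04373 Ω
R = R₁ + R₂ = 4.15 Ω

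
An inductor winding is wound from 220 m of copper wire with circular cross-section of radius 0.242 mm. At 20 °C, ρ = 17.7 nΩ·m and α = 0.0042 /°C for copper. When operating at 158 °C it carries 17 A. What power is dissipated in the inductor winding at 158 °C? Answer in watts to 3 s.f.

ρ = 17.7 nΩ·m = 1.77×10^-8 Ω·m
A = πr² = π(2.4200e-04 m)² = 1.840e-07 m²
R₍20₎ = ρL/A = (1.77×10^-8)(220)/(1.840e-07) = 21.16 Ω
R₍158₎ = R₍20₎(1 + αΔT) = 21.16 × (1 + 0.0042×138) = 33.43 Ω
P = I²R = (17)² × 33.43 = 9660 W

9660 W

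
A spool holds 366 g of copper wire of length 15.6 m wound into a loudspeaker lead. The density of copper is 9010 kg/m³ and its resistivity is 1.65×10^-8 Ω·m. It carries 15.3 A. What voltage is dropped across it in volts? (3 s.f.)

1.51 V

A = m/(density·L) = 0.366/(9010×15.6) = 2.6039e-06 m²
R = ρL/A = (1.65×10^-8)(15.6)/(2.6039e-06) = 0.09885 Ω
V = IR = 15.3 × 0.09885 = 1.51 V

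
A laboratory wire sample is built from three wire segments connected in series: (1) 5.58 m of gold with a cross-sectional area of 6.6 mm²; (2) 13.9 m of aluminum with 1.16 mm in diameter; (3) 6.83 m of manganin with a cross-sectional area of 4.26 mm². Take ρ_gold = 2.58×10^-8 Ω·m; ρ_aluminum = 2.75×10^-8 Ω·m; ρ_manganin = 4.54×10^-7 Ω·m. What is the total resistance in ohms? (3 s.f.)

Seg 1: A = 6.6 mm² = 6.600e-06 m²
R_1 = (2.58×10^-8)(5.58)/(6.600e-06) = 0.02181 Ω
Seg 2: A = π(d/2)² = π(5.8000e-04 m)² = 1.057e-06 m²
R_2 = (2.75×10^-8)(13.9)/(1.057e-06) = 0.3617 Ω
Seg 3: A = 4.26 mm² = 4.260e-06 m²
R_3 = (4.54×10^-7)(6.83)/(4.260e-06) = 0.7279 Ω
R_total = R_1 + R_2 + R_3 = 1.11 Ω

1.11 Ω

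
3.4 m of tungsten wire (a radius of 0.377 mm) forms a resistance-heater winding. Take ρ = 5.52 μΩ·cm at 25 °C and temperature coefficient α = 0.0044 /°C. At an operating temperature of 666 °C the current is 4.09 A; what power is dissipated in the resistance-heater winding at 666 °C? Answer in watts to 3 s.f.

ρ = 5.52 μΩ·cm = 5.52×10^-8 Ω·m
A = πr² = π(3.7700e-04 m)² = 4.465e-07 m²
R₍25₎ = ρL/A = (5.52×10^-8)(3.4)/(4.465e-07) = 0.4203 Ω
R₍666₎ = R₍25₎(1 + αΔT) = 0.4203 × (1 + 0.0044×641) = 1.606 Ω
P = I²R = (4.09)² × 1.606 = 26.9 W

26.9 W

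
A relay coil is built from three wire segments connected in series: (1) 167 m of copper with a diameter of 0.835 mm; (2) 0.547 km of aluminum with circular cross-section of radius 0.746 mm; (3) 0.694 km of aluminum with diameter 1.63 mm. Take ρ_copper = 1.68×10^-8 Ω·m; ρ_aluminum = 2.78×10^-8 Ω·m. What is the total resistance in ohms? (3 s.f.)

23.1 Ω

Seg 1: A = π(d/2)² = π(4.1750e-04 m)² = 5.476e-07 m²
R_1 = (1.68×10^-8)(167)/(5.476e-07) = 5.123 Ω
Seg 2: A = πr² = π(7.4600e-04 m)² = 1.748e-06 m²
R_2 = (2.78×10^-8)(547)/(1.748e-06) = 8.698 Ω
Seg 3: A = π(d/2)² = π(8.1500e-04 m)² = 2.087e-06 m²
R_3 = (2.78×10^-8)(694)/(2.087e-06) = 9.246 Ω
R_total = R_1 + R_2 + R_3 = 23.1 Ω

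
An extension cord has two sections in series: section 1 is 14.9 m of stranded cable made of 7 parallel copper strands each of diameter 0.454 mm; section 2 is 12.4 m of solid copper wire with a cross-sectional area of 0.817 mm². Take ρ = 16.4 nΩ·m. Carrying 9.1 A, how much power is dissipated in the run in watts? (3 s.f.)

38.5 W

ρ = 16.4 nΩ·m = 1.64×10^-8 Ω·m
Section 1: A_strand = π(2.2700e-04)² = 1.619e-07 m²; R₁ = ρL/(N·A_s) = (1.64×10^-8)(14.9)/(7×1.619e-07) = 0.2156 Ω
Section 2: A = 0.817 mm² = 8.170e-07 m²
R₂ = (1.64×10^-8)(12.4)/(8.170e-07) = 0.2489 Ω
R = R₁ + R₂ = 0.4646 Ω
P = I²R = (9.1)² × 0.4646 = 38.5 W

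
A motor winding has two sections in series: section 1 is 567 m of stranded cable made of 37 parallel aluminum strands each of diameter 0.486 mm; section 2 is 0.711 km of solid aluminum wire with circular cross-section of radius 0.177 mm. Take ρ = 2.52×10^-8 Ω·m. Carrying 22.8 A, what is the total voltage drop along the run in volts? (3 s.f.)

Section 1: A_strand = π(2.4300e-04)² = 1.855e-07 m²; R₁ = ρL/(N·A_s) = (2.52×10^-8)(567)/(37×1.855e-07) = 2.082 Ω
Section 2: A = πr² = π(1.7700e-04 m)² = 9.842e-08 m²
R₂ = (2.52×10^-8)(711)/(9.842e-08) = 182 Ω
R = R₁ + R₂ = 184.1 Ω
V = IR = 22.8 × 184.1 = 4200 V

4200 V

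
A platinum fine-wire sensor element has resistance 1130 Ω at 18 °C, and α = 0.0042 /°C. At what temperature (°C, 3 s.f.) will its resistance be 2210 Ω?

246 °C

R = R₀(1 + α(T − T₀)) ⇒ T = T₀ + (R/R₀ − 1)/α
T = 18 + (2210/1130 − 1)/0.0042 = 18 + (0.9558)/0.0042 = 246 °C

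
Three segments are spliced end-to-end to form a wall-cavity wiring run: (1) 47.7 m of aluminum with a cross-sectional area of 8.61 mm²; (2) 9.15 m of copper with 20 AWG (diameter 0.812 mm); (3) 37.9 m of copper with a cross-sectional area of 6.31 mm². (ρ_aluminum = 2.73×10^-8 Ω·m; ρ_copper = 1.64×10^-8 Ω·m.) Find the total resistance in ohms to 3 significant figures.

0.540 Ω

Seg 1: A = 8.61 mm² = 8.610e-06 m²
R_1 = (2.73×10^-8)(47.7)/(8.610e-06) = 0.1512 Ω
Seg 2: A = π(0.812/2 mm)² = π(4.0600e-04 m)² = 5.178e-07 m²
R_2 = (1.64×10^-8)(9.15)/(5.178e-07) = 0.2898 Ω
Seg 3: A = 6.31 mm² = 6.310e-06 m²
R_3 = (1.64×10^-8)(37.9)/(6.310e-06) = 0.0985 Ω
R_total = R_1 + R_2 + R_3 = 0.540 Ω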